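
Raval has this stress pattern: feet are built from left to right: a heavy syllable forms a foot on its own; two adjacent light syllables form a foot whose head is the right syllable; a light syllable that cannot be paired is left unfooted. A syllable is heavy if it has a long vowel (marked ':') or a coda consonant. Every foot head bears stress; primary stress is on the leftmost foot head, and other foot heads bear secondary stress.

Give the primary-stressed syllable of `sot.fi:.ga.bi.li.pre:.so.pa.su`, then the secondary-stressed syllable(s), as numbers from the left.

Weights: 1 sot H, 2 fi: H, 3 ga L, 4 bi L, 5 li L, 6 pre: H, 7 so L, 8 pa L, 9 su L.
Parse left to right (heavy = foot alone; LL = one foot; stranded L unfooted): (ˈsot) (ˈfi:) (ga.ˈbi) li (ˈpre:) (so.ˈpa) su.
Foot heads: 1, 2, 4, 6, 8.
Primary stress on the leftmost head = syllable 1.
Secondary stress on 2, 4, 6, 8: ˈsot.ˌfi:.ga.ˌbi.li.ˌpre:.so.ˌpa.su.

primary 1, secondary 2, 4, 6, 8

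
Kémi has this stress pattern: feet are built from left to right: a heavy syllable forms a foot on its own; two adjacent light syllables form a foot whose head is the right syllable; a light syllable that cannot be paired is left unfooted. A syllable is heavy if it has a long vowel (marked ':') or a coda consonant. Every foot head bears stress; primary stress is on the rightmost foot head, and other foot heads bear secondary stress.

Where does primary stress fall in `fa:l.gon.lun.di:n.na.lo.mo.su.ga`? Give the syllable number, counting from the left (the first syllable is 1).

8

Weights: 1 fa:l H, 2 gon H, 3 lun H, 4 di:n H, 5 na L, 6 lo L, 7 mo L, 8 su L, 9 ga L.
Parse left to right (heavy = foot alone; LL = one foot; stranded L unfooted): (ˈfa:l) (ˈgon) (ˈlun) (ˈdi:n) (na.ˈlo) (mo.ˈsu) ga.
Foot heads: 1, 2, 3, 4, 6, 8.
Primary stress on the rightmost head = syllable 8.
Primary stress: syllable 8 → fa:l.gon.lun.di:n.na.lo.mo.ˈsu.ga.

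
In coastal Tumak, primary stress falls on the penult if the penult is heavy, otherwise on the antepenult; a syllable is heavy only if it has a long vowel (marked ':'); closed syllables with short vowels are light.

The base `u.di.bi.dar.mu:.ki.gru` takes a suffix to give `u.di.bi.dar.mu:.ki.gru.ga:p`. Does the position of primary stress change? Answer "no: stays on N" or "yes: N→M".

Base `u.di.bi.dar.mu:.ki.gru` (7 syllables):
  Weights: 5 mu: H, 6 ki L, 7 gru L.
  The penult (syllable 6, ki) is light, so stress falls on the antepenult (syllable 5, mu:).
  → primary stress on syllable 5.
Suffixed `u.di.bi.dar.mu:.ki.gru.ga:p` (8 syllables):
  Weights: 6 ki L, 7 gru L, 8 ga:p H.
  The penult (syllable 7, gru) is light, so stress falls on the antepenult (syllable 6, ki).
  → primary stress on syllable 6.

yes: 5→6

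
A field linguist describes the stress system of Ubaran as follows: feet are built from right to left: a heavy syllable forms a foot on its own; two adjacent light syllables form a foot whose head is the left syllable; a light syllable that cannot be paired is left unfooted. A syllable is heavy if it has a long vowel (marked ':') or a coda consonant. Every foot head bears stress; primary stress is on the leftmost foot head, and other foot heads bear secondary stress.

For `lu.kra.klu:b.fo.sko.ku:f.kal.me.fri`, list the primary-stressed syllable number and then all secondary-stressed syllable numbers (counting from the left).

primary 1, secondary 3, 4, 6, 7, 8

Weights: 1 lu L, 2 kra L, 3 klu:b H, 4 fo L, 5 sko L, 6 ku:f H, 7 kal H, 8 me L, 9 fri L.
Parse right to left (heavy = foot alone; LL = one foot; stranded L unfooted): (ˈlu.kra) (ˈklu:b) (ˈfo.sko) (ˈku:f) (ˈkal) (ˈme.fri).
Foot heads: 1, 3, 4, 6, 7, 8.
Primary stress on the leftmost head = syllable 1.
Secondary stress on 3, 4, 6, 7, 8: ˈlu.kra.ˌklu:b.ˌfo.sko.ˌku:f.ˌkal.ˌme.fri.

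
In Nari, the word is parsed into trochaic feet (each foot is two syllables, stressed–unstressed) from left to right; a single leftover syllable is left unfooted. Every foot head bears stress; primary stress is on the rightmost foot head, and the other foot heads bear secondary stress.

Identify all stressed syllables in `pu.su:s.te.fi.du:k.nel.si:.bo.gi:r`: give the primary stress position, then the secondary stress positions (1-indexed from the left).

primary 7, secondary 1, 3, 5

Parse left to right into trochaic (ˈσσ) feet: (ˈpu.su:s) (ˈte.fi) (ˈdu:k.nel) (ˈsi:.bo) gi:r. Syllable 9 is left unfooted.
Foot heads (stressed positions): 1, 3, 5, 7.
End Rule Rightmost: primary stress on the rightmost head = syllable 7.
Secondary stress on 1, 3, 5: ˌpu.su:s.ˌte.fi.ˌdu:k.nel.ˈsi:.bo.gi:r.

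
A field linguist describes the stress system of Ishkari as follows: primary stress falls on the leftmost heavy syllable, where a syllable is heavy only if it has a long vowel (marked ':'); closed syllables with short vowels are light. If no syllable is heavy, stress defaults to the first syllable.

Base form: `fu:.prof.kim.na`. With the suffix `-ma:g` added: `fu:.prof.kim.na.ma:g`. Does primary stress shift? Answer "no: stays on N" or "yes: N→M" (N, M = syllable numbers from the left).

no: stays on 1

Base `fu:.prof.kim.na` (4 syllables):
  Weights: 1 fu: H, 2 prof L, 3 kim L, 4 na L.
  Heavy syllables in the domain: 1. The leftmost is syllable 1 (fu:).
  → primary stress on syllable 1.
Suffixed `fu:.prof.kim.na.ma:g` (5 syllables):
  Weights: 1 fu: H, 2 prof L, 3 kim L, 4 na L, 5 ma:g H.
  Heavy syllables in the domain: 1, 5. The leftmost is syllable 1 (fu:).
  → primary stress on syllable 1.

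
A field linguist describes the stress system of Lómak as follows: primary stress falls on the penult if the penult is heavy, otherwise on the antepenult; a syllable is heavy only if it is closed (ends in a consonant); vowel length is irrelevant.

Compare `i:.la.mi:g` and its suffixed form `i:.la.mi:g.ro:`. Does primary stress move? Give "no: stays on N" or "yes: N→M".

yes: 1→3

Base `i:.la.mi:g` (3 syllables):
  Weights: 1 i: L, 2 la L, 3 mi:g H.
  The penult (syllable 2, la) is light, so stress falls on the antepenult (syllable 1, i:).
  → primary stress on syllable 1.
Suffixed `i:.la.mi:g.ro:` (4 syllables):
  Weights: 2 la L, 3 mi:g H, 4 ro: L.
  The penult (syllable 3, mi:g) is heavy, so it takes stress.
  → primary stress on syllable 3.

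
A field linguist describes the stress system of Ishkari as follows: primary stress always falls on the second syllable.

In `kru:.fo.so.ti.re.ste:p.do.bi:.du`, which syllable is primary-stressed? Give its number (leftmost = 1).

2

The word has 9 syllables; the second syllable is syllable 2 (fo).
Primary stress: syllable 2 → kru:.ˈfo.so.ti.re.ste:p.do.bi:.du.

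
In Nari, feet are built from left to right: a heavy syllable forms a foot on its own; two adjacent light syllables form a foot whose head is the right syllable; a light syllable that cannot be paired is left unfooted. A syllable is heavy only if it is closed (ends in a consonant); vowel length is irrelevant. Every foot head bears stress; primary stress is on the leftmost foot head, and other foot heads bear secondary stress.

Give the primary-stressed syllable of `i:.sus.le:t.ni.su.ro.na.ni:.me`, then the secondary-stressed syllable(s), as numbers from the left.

Weights: 1 i: L, 2 sus H, 3 le:t H, 4 ni L, 5 su L, 6 ro L, 7 na L, 8 ni: L, 9 me L.
Parse left to right (heavy = foot alone; LL = one foot; stranded L unfooted): i: (ˈsus) (ˈle:t) (ni.ˈsu) (ro.ˈna) (ni:.ˈme).
Foot heads: 2, 3, 5, 7, 9.
Primary stress on the leftmost head = syllable 2.
Secondary stress on 3, 5, 7, 9: i:.ˈsus.ˌle:t.ni.ˌsu.ro.ˌna.ni:.ˌme.

primary 2, secondary 3, 5, 7, 9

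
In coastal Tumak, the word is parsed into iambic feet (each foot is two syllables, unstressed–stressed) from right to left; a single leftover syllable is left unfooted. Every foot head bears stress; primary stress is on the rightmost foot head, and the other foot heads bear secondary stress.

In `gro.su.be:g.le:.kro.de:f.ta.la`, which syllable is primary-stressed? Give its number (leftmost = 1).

Parse right to left into iambic (σˈσ) feet: (gro.ˈsu) (be:g.ˈle:) (kro.ˈde:f) (ta.ˈla).
Foot heads (stressed positions): 2, 4, 6, 8.
End Rule Rightmost: primary stress on the rightmost head = syllable 8.
Primary stress: syllable 8 → gro.su.be:g.le:.kro.de:f.ta.ˈla.

8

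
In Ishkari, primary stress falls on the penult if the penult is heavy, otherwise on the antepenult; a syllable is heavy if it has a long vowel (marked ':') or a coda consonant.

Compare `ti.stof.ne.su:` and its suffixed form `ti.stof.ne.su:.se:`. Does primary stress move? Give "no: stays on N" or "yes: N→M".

Base `ti.stof.ne.su:` (4 syllables):
  Weights: 2 stof H, 3 ne L, 4 su: H.
  The penult (syllable 3, ne) is light, so stress falls on the antepenult (syllable 2, stof).
  → primary stress on syllable 2.
Suffixed `ti.stof.ne.su:.se:` (5 syllables):
  Weights: 3 ne L, 4 su: H, 5 se: H.
  The penult (syllable 4, su:) is heavy, so it takes stress.
  → primary stress on syllable 4.

yes: 2→4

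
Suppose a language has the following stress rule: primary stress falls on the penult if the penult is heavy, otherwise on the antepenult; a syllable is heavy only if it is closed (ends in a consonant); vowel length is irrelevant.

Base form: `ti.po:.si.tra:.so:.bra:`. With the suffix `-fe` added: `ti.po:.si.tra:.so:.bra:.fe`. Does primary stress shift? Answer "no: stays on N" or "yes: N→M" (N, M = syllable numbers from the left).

Base `ti.po:.si.tra:.so:.bra:` (6 syllables):
  Weights: 4 tra: L, 5 so: L, 6 bra: L.
  The penult (syllable 5, so:) is light, so stress falls on the antepenult (syllable 4, tra:).
  → primary stress on syllable 4.
Suffixed `ti.po:.si.tra:.so:.bra:.fe` (7 syllables):
  Weights: 5 so: L, 6 bra: L, 7 fe L.
  The penult (syllable 6, bra:) is light, so stress falls on the antepenult (syllable 5, so:).
  → primary stress on syllable 5.

yes: 4→5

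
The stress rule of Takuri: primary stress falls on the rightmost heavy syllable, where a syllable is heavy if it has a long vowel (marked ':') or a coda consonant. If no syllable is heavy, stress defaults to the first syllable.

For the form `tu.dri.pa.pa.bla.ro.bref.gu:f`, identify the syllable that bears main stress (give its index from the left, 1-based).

8

Weights: 1 tu L, 2 dri L, 3 pa L, 4 pa L, 5 bla L, 6 ro L, 7 bref H, 8 gu:f H.
Heavy syllables in the domain: 7, 8. The rightmost is syllable 8 (gu:f).
Primary stress: syllable 8 → tu.dri.pa.pa.bla.ro.bref.ˈgu:f.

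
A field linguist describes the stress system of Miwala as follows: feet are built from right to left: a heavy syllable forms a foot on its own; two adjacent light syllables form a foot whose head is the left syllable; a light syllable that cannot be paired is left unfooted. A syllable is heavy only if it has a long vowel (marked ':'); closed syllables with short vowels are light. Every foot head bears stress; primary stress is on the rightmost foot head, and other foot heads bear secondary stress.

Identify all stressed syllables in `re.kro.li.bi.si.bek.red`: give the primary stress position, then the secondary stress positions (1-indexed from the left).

primary 6, secondary 2, 4

Weights: 1 re L, 2 kro L, 3 li L, 4 bi L, 5 si L, 6 bek L, 7 red L.
Parse right to left (heavy = foot alone; LL = one foot; stranded L unfooted): re (ˈkro.li) (ˈbi.si) (ˈbek.red).
Foot heads: 2, 4, 6.
Primary stress on the rightmost head = syllable 6.
Secondary stress on 2, 4: re.ˌkro.li.ˌbi.si.ˈbek.red.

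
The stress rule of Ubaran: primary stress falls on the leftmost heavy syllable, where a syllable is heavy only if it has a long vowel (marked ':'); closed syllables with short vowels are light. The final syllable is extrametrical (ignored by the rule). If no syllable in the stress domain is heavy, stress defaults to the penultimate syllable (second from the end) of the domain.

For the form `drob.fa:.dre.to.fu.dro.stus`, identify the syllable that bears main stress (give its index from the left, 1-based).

The final syllable (7, stus) is extrametrical; the stress domain is syllables 1–6.
Weights: 1 drob L, 2 fa: H, 3 dre L, 4 to L, 5 fu L, 6 dro L.
Heavy syllables in the domain: 2. The leftmost is syllable 2 (fa:).
Primary stress: syllable 2 → drob.ˈfa:.dre.to.fu.dro.stus.

2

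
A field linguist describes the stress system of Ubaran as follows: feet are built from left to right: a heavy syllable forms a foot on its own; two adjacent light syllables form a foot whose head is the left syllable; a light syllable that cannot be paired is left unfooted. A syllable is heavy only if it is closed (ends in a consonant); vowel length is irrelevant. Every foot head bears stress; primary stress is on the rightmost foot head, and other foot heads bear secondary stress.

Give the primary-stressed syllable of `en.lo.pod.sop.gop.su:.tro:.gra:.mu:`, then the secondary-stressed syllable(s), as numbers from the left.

Weights: 1 en H, 2 lo L, 3 pod H, 4 sop H, 5 gop H, 6 su: L, 7 tro: L, 8 gra: L, 9 mu: L.
Parse left to right (heavy = foot alone; LL = one foot; stranded L unfooted): (ˈen) lo (ˈpod) (ˈsop) (ˈgop) (ˈsu:.tro:) (ˈgra:.mu:).
Foot heads: 1, 3, 4, 5, 6, 8.
Primary stress on the rightmost head = syllable 8.
Secondary stress on 1, 3, 4, 5, 6: ˌen.lo.ˌpod.ˌsop.ˌgop.ˌsu:.tro:.ˈgra:.mu:.

primary 8, secondary 1, 3, 4, 5, 6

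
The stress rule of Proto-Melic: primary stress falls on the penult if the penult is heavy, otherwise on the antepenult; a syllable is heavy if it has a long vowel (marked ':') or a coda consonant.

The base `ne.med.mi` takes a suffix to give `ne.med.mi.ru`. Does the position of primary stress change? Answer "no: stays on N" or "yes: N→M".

Base `ne.med.mi` (3 syllables):
  Weights: 1 ne L, 2 med H, 3 mi L.
  The penult (syllable 2, med) is heavy, so it takes stress.
  → primary stress on syllable 2.
Suffixed `ne.med.mi.ru` (4 syllables):
  Weights: 2 med H, 3 mi L, 4 ru L.
  The penult (syllable 3, mi) is light, so stress falls on the antepenult (syllable 2, med).
  → primary stress on syllable 2.

no: stays on 2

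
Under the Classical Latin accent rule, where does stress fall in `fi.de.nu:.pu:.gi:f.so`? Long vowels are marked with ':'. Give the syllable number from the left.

Classical Latin: stress the penult if heavy (long vowel or closed), else the antepenult.
Weights: 4 pu: H, 5 gi:f H, 6 so L.
The penult (syllable 5, gi:f) is heavy, so it takes stress.
Stress on syllable 5: fi.de.nu:.pu:.ˈgi:f.so.

5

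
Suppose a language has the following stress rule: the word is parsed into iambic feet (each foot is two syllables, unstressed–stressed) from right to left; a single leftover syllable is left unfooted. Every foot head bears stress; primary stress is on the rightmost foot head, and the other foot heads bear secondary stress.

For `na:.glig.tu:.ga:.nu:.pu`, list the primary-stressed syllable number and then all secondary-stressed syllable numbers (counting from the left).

primary 6, secondary 2, 4

Parse right to left into iambic (σˈσ) feet: (na:.ˈglig) (tu:.ˈga:) (nu:.ˈpu).
Foot heads (stressed positions): 2, 4, 6.
End Rule Rightmost: primary stress on the rightmost head = syllable 6.
Secondary stress on 2, 4: na:.ˌglig.tu:.ˌga:.nu:.ˈpu.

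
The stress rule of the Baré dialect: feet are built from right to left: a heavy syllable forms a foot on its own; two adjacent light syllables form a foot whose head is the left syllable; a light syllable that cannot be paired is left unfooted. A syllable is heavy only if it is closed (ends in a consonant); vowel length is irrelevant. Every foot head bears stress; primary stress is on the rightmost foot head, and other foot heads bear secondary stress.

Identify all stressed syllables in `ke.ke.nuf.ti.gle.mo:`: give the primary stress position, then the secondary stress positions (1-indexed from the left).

primary 5, secondary 1, 3

Weights: 1 ke L, 2 ke L, 3 nuf H, 4 ti L, 5 gle L, 6 mo: L.
Parse right to left (heavy = foot alone; LL = one foot; stranded L unfooted): (ˈke.ke) (ˈnuf) ti (ˈgle.mo:).
Foot heads: 1, 3, 5.
Primary stress on the rightmost head = syllable 5.
Secondary stress on 1, 3: ˌke.ke.ˌnuf.ti.ˈgle.mo:.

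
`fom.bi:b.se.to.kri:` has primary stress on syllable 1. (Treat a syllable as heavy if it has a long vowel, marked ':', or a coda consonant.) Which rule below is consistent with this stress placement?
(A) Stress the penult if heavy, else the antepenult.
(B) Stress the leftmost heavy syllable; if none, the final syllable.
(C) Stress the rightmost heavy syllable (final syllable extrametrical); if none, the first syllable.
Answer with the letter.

Rule A → syllable 3 (observed: 1).
Rule B → syllable 1 ✓.
Rule C → syllable 2 (observed: 1).

B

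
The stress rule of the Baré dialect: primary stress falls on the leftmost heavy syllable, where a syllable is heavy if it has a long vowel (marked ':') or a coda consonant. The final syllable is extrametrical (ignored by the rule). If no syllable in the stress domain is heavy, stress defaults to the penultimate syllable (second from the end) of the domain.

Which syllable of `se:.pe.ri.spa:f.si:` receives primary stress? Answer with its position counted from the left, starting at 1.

1

The final syllable (5, si:) is extrametrical; the stress domain is syllables 1–4.
Weights: 1 se: H, 2 pe L, 3 ri L, 4 spa:f H.
Heavy syllables in the domain: 1, 4. The leftmost is syllable 1 (se:).
Primary stress: syllable 1 → ˈse:.pe.ri.spa:f.si:.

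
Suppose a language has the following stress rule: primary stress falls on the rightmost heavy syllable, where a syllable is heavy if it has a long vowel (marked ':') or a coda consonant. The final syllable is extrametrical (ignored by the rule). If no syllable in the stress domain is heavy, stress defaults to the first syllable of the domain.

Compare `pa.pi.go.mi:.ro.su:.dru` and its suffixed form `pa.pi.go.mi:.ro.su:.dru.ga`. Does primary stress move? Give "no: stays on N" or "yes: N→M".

Base `pa.pi.go.mi:.ro.su:.dru` (7 syllables):
  The final syllable (7, dru) is extrametrical; the stress domain is syllables 1–6.
  Weights: 1 pa L, 2 pi L, 3 go L, 4 mi: H, 5 ro L, 6 su: H.
  Heavy syllables in the domain: 4, 6. The rightmost is syllable 6 (su:).
  → primary stress on syllable 6.
Suffixed `pa.pi.go.mi:.ro.su:.dru.ga` (8 syllables):
  The final syllable (8, ga) is extrametrical; the stress domain is syllables 1–7.
  Weights: 1 pa L, 2 pi L, 3 go L, 4 mi: H, 5 ro L, 6 su: H, 7 dru L.
  Heavy syllables in the domain: 4, 6. The rightmost is syllable 6 (su:).
  → primary stress on syllable 6.

no: stays on 6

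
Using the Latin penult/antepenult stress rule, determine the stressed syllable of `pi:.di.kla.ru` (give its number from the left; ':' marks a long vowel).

2

Classical Latin: stress the penult if heavy (long vowel or closed), else the antepenult.
Weights: 2 di L, 3 kla L, 4 ru L.
The penult (syllable 3, kla) is light, so stress falls on the antepenult (syllable 2, di).
Stress on syllable 2: pi:.ˈdi.kla.ru.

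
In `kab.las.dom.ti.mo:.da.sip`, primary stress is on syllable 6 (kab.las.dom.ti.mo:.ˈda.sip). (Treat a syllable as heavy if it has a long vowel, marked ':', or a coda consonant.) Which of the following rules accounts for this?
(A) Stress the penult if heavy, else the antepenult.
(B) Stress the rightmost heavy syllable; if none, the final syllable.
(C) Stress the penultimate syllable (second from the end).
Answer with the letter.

Rule A → syllable 5 (observed: 6).
Rule B → syllable 7 (observed: 6).
Rule C → syllable 6 ✓.

C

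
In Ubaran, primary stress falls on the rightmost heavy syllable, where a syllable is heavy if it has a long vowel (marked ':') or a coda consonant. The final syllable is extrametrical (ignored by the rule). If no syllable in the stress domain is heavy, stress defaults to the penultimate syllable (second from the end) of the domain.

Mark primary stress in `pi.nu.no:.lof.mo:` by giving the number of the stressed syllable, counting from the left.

4

The final syllable (5, mo:) is extrametrical; the stress domain is syllables 1–4.
Weights: 1 pi L, 2 nu L, 3 no: H, 4 lof H.
Heavy syllables in the domain: 3, 4. The rightmost is syllable 4 (lof).
Primary stress: syllable 4 → pi.nu.no:.ˈlof.mo:.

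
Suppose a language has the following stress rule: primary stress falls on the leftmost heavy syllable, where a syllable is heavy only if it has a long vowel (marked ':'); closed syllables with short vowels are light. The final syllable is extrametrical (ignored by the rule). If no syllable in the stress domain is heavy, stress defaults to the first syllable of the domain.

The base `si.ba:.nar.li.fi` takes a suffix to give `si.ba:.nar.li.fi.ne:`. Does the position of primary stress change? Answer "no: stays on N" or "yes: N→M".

no: stays on 2

Base `si.ba:.nar.li.fi` (5 syllables):
  The final syllable (5, fi) is extrametrical; the stress domain is syllables 1–4.
  Weights: 1 si L, 2 ba: H, 3 nar L, 4 li L.
  Heavy syllables in the domain: 2. The leftmost is syllable 2 (ba:).
  → primary stress on syllable 2.
Suffixed `si.ba:.nar.li.fi.ne:` (6 syllables):
  The final syllable (6, ne:) is extrametrical; the stress domain is syllables 1–5.
  Weights: 1 si L, 2 ba: H, 3 nar L, 4 li L, 5 fi L.
  Heavy syllables in the domain: 2. The leftmost is syllable 2 (ba:).
  → primary stress on syllable 2.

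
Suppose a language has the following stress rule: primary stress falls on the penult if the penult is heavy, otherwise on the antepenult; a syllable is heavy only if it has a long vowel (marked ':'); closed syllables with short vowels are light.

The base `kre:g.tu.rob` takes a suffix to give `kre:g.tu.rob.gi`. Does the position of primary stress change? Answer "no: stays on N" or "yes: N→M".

yes: 1→2

Base `kre:g.tu.rob` (3 syllables):
  Weights: 1 kre:g H, 2 tu L, 3 rob L.
  The penult (syllable 2, tu) is light, so stress falls on the antepenult (syllable 1, kre:g).
  → primary stress on syllable 1.
Suffixed `kre:g.tu.rob.gi` (4 syllables):
  Weights: 2 tu L, 3 rob L, 4 gi L.
  The penult (syllable 3, rob) is light, so stress falls on the antepenult (syllable 2, tu).
  → primary stress on syllable 2.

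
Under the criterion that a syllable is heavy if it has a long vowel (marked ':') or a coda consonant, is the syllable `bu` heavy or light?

`bu`: short vowel, open (no coda). Short vowel, open → light.

light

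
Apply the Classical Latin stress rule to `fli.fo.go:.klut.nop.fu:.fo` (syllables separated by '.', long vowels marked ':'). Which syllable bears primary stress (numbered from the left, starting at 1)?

Classical Latin: stress the penult if heavy (long vowel or closed), else the antepenult.
Weights: 5 nop H, 6 fu: H, 7 fo L.
The penult (syllable 6, fu:) is heavy, so it takes stress.
Stress on syllable 6: fli.fo.go:.klut.nop.ˈfu:.fo.

6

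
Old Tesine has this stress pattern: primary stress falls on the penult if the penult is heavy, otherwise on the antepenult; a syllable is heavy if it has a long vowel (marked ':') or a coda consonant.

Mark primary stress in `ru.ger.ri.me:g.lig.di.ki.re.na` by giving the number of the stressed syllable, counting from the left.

7

Weights: 7 ki L, 8 re L, 9 na L.
The penult (syllable 8, re) is light, so stress falls on the antepenult (syllable 7, ki).
Primary stress: syllable 7 → ru.ger.ri.me:g.lig.di.ˈki.re.na.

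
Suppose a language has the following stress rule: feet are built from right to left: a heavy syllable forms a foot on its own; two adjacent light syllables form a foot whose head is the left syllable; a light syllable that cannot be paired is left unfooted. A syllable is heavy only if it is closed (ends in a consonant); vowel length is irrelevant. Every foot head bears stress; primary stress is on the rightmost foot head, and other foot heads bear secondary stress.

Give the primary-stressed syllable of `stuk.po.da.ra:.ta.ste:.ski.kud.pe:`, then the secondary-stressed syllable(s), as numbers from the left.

primary 8, secondary 1, 2, 4, 6

Weights: 1 stuk H, 2 po L, 3 da L, 4 ra: L, 5 ta L, 6 ste: L, 7 ski L, 8 kud H, 9 pe: L.
Parse right to left (heavy = foot alone; LL = one foot; stranded L unfooted): (ˈstuk) (ˈpo.da) (ˈra:.ta) (ˈste:.ski) (ˈkud) pe:.
Foot heads: 1, 2, 4, 6, 8.
Primary stress on the rightmost head = syllable 8.
Secondary stress on 1, 2, 4, 6: ˌstuk.ˌpo.da.ˌra:.ta.ˌste:.ski.ˈkud.pe:.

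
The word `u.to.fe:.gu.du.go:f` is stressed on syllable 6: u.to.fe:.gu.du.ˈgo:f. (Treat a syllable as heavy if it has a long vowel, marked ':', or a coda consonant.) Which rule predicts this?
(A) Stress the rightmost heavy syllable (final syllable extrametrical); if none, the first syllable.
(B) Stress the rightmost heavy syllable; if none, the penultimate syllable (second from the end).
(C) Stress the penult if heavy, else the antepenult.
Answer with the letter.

B

Rule A → syllable 3 (observed: 6).
Rule B → syllable 6 ✓.
Rule C → syllable 4 (observed: 6).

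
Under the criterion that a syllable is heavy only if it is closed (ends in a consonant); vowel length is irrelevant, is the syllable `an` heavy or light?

heavy

`an`: short vowel, closed (coda /n/). Closed (coda /n/) → heavy.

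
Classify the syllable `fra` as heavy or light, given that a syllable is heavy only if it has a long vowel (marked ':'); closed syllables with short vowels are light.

light

`fra`: short vowel, open (no coda). Short vowel → light.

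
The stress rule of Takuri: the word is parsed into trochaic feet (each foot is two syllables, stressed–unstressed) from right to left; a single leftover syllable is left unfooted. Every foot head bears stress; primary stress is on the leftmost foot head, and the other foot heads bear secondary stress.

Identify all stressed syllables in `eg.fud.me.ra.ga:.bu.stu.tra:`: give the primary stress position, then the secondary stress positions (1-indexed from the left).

primary 1, secondary 3, 5, 7

Parse right to left into trochaic (ˈσσ) feet: (ˈeg.fud) (ˈme.ra) (ˈga:.bu) (ˈstu.tra:).
Foot heads (stressed positions): 1, 3, 5, 7.
End Rule Leftmost: primary stress on the leftmost head = syllable 1.
Secondary stress on 3, 5, 7: ˈeg.fud.ˌme.ra.ˌga:.bu.ˌstu.tra:.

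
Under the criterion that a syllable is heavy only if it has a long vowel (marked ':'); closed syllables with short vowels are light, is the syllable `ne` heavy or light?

`ne`: short vowel, open (no coda). Short vowel → light.

light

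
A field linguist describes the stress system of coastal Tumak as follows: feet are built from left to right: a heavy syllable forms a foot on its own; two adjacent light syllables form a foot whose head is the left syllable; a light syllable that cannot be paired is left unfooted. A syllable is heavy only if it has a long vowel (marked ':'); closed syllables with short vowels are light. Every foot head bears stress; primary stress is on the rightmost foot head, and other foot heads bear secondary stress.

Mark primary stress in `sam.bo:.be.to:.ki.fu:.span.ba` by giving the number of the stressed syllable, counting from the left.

Weights: 1 sam L, 2 bo: H, 3 be L, 4 to: H, 5 ki L, 6 fu: H, 7 span L, 8 ba L.
Parse left to right (heavy = foot alone; LL = one foot; stranded L unfooted): sam (ˈbo:) be (ˈto:) ki (ˈfu:) (ˈspan.ba).
Foot heads: 2, 4, 6, 7.
Primary stress on the rightmost head = syllable 7.
Primary stress: syllable 7 → sam.bo:.be.to:.ki.fu:.ˈspan.ba.

7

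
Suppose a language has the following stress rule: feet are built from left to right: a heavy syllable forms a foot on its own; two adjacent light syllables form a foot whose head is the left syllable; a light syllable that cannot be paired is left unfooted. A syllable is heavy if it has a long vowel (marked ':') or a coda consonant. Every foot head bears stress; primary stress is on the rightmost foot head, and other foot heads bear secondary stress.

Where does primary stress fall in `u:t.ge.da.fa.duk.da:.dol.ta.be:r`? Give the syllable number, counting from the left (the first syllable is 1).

Weights: 1 u:t H, 2 ge L, 3 da L, 4 fa L, 5 duk H, 6 da: H, 7 dol H, 8 ta L, 9 be:r H.
Parse left to right (heavy = foot alone; LL = one foot; stranded L unfooted): (ˈu:t) (ˈge.da) fa (ˈduk) (ˈda:) (ˈdol) ta (ˈbe:r).
Foot heads: 1, 2, 5, 6, 7, 9.
Primary stress on the rightmost head = syllable 9.
Primary stress: syllable 9 → u:t.ge.da.fa.duk.da:.dol.ta.ˈbe:r.

9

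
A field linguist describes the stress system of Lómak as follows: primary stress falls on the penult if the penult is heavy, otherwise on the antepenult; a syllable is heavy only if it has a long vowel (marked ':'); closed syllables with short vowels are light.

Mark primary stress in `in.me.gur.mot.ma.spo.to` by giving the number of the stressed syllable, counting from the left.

Weights: 5 ma L, 6 spo L, 7 to L.
The penult (syllable 6, spo) is light, so stress falls on the antepenult (syllable 5, ma).
Primary stress: syllable 5 → in.me.gur.mot.ˈma.spo.to.

5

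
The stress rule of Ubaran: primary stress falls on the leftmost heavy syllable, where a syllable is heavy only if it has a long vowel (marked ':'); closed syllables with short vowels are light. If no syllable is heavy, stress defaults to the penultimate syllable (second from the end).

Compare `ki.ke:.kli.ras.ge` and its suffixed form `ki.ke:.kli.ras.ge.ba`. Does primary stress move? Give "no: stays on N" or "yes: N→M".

Base `ki.ke:.kli.ras.ge` (5 syllables):
  Weights: 1 ki L, 2 ke: H, 3 kli L, 4 ras L, 5 ge L.
  Heavy syllables in the domain: 2. The leftmost is syllable 2 (ke:).
  → primary stress on syllable 2.
Suffixed `ki.ke:.kli.ras.ge.ba` (6 syllables):
  Weights: 1 ki L, 2 ke: H, 3 kli L, 4 ras L, 5 ge L, 6 ba L.
  Heavy syllables in the domain: 2. The leftmost is syllable 2 (ke:).
  → primary stress on syllable 2.

no: stays on 2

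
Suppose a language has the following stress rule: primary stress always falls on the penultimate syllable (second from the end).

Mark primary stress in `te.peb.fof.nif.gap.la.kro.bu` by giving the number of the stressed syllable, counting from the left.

The word has 8 syllables; the penultimate syllable (second from the end) is syllable 7 (kro).
Primary stress: syllable 7 → te.peb.fof.nif.gap.la.ˈkro.bu.

7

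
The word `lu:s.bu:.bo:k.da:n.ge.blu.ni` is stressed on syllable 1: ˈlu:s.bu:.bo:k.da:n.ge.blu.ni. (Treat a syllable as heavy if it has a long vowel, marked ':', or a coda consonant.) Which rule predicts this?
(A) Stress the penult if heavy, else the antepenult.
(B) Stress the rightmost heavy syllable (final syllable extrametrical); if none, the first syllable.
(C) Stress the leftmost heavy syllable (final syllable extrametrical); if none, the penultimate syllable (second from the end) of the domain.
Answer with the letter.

Rule A → syllable 5 (observed: 1).
Rule B → syllable 4 (observed: 1).
Rule C → syllable 1 ✓.

C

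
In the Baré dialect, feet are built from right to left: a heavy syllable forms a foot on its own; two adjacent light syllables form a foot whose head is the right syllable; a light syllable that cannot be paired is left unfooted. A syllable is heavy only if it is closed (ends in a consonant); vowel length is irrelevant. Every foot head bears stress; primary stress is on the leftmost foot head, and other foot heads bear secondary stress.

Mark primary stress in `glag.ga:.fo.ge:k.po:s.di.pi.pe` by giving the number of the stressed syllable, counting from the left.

Weights: 1 glag H, 2 ga: L, 3 fo L, 4 ge:k H, 5 po:s H, 6 di L, 7 pi L, 8 pe L.
Parse right to left (heavy = foot alone; LL = one foot; stranded L unfooted): (ˈglag) (ga:.ˈfo) (ˈge:k) (ˈpo:s) di (pi.ˈpe).
Foot heads: 1, 3, 4, 5, 8.
Primary stress on the leftmost head = syllable 1.
Primary stress: syllable 1 → ˈglag.ga:.fo.ge:k.po:s.di.pi.pe.

1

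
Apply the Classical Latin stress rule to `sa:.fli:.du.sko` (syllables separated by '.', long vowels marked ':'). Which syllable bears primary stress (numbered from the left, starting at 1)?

2

Classical Latin: stress the penult if heavy (long vowel or closed), else the antepenult.
Weights: 2 fli: H, 3 du L, 4 sko L.
The penult (syllable 3, du) is light, so stress falls on the antepenult (syllable 2, fli:).
Stress on syllable 2: sa:.ˈfli:.du.sko.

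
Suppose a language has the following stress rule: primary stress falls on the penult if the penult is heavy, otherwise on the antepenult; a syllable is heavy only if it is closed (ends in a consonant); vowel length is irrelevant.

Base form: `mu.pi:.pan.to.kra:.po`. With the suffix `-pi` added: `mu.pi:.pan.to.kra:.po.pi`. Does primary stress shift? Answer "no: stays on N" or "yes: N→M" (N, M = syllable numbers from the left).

yes: 4→5

Base `mu.pi:.pan.to.kra:.po` (6 syllables):
  Weights: 4 to L, 5 kra: L, 6 po L.
  The penult (syllable 5, kra:) is light, so stress falls on the antepenult (syllable 4, to).
  → primary stress on syllable 4.
Suffixed `mu.pi:.pan.to.kra:.po.pi` (7 syllables):
  Weights: 5 kra: L, 6 po L, 7 pi L.
  The penult (syllable 6, po) is light, so stress falls on the antepenult (syllable 5, kra:).
  → primary stress on syllable 5.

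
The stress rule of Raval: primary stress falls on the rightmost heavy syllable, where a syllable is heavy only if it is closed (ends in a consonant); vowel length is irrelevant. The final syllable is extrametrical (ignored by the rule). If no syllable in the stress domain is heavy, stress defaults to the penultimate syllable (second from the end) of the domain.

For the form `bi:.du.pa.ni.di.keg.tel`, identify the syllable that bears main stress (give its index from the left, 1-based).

The final syllable (7, tel) is extrametrical; the stress domain is syllables 1–6.
Weights: 1 bi: L, 2 du L, 3 pa L, 4 ni L, 5 di L, 6 keg H.
Heavy syllables in the domain: 6. The rightmost is syllable 6 (keg).
Primary stress: syllable 6 → bi:.du.pa.ni.di.ˈkeg.tel.

6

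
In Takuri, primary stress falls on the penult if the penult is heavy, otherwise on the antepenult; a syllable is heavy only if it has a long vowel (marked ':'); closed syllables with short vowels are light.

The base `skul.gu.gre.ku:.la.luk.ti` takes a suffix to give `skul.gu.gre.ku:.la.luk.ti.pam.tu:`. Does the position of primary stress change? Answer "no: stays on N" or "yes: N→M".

yes: 5→7

Base `skul.gu.gre.ku:.la.luk.ti` (7 syllables):
  Weights: 5 la L, 6 luk L, 7 ti L.
  The penult (syllable 6, luk) is light, so stress falls on the antepenult (syllable 5, la).
  → primary stress on syllable 5.
Suffixed `skul.gu.gre.ku:.la.luk.ti.pam.tu:` (9 syllables):
  Weights: 7 ti L, 8 pam L, 9 tu: H.
  The penult (syllable 8, pam) is light, so stress falls on the antepenult (syllable 7, ti).
  → primary stress on syllable 7.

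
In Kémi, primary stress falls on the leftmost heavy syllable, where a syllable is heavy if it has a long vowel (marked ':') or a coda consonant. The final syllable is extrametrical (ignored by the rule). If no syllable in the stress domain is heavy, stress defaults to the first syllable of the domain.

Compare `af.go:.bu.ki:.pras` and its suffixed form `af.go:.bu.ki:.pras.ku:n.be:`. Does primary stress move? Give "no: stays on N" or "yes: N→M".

Base `af.go:.bu.ki:.pras` (5 syllables):
  The final syllable (5, pras) is extrametrical; the stress domain is syllables 1–4.
  Weights: 1 af H, 2 go: H, 3 bu L, 4 ki: H.
  Heavy syllables in the domain: 1, 2, 4. The leftmost is syllable 1 (af).
  → primary stress on syllable 1.
Suffixed `af.go:.bu.ki:.pras.ku:n.be:` (7 syllables):
  The final syllable (7, be:) is extrametrical; the stress domain is syllables 1–6.
  Weights: 1 af H, 2 go: H, 3 bu L, 4 ki: H, 5 pras H, 6 ku:n H.
  Heavy syllables in the domain: 1, 2, 4, 5, 6. The leftmost is syllable 1 (af).
  → primary stress on syllable 1.

no: stays on 1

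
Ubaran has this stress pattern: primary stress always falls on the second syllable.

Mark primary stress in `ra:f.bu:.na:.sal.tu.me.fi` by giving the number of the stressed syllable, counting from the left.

The word has 7 syllables; the second syllable is syllable 2 (bu:).
Primary stress: syllable 2 → ra:f.ˈbu:.na:.sal.tu.me.fi.

2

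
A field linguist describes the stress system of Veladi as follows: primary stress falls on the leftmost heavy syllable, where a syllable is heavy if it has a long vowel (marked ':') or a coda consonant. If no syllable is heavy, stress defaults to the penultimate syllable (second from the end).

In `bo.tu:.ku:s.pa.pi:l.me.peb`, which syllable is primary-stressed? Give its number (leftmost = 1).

Weights: 1 bo L, 2 tu: H, 3 ku:s H, 4 pa L, 5 pi:l H, 6 me L, 7 peb H.
Heavy syllables in the domain: 2, 3, 5, 7. The leftmost is syllable 2 (tu:).
Primary stress: syllable 2 → bo.ˈtu:.ku:s.pa.pi:l.me.peb.

2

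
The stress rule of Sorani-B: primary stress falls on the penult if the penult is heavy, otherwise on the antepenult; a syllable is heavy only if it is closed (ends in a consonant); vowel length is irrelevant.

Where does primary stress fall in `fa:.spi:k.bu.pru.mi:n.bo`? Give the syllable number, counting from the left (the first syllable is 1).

Weights: 4 pru L, 5 mi:n H, 6 bo L.
The penult (syllable 5, mi:n) is heavy, so it takes stress.
Primary stress: syllable 5 → fa:.spi:k.bu.pru.ˈmi:n.bo.

5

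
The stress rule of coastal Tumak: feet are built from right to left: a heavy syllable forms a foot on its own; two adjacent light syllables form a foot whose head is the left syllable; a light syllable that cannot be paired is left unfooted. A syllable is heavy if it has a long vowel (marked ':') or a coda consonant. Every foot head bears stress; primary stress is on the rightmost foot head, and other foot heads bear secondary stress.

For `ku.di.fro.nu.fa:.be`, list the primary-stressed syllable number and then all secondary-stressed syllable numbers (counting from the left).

Weights: 1 ku L, 2 di L, 3 fro L, 4 nu L, 5 fa: H, 6 be L.
Parse right to left (heavy = foot alone; LL = one foot; stranded L unfooted): (ˈku.di) (ˈfro.nu) (ˈfa:) be.
Foot heads: 1, 3, 5.
Primary stress on the rightmost head = syllable 5.
Secondary stress on 1, 3: ˌku.di.ˌfro.nu.ˈfa:.be.

primary 5, secondary 1, 3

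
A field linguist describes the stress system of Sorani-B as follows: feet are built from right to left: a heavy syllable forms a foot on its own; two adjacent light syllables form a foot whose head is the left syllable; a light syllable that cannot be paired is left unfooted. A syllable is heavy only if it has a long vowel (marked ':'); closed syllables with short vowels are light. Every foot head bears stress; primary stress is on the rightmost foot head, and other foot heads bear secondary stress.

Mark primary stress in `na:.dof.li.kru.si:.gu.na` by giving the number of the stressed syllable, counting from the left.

6

Weights: 1 na: H, 2 dof L, 3 li L, 4 kru L, 5 si: H, 6 gu L, 7 na L.
Parse right to left (heavy = foot alone; LL = one foot; stranded L unfooted): (ˈna:) dof (ˈli.kru) (ˈsi:) (ˈgu.na).
Foot heads: 1, 3, 5, 6.
Primary stress on the rightmost head = syllable 6.
Primary stress: syllable 6 → na:.dof.li.kru.si:.ˈgu.na.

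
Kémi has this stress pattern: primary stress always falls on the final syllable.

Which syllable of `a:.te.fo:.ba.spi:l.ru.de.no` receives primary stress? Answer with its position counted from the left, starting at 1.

The word has 8 syllables; the final syllable is syllable 8 (no).
Primary stress: syllable 8 → a:.te.fo:.ba.spi:l.ru.de.ˈno.

8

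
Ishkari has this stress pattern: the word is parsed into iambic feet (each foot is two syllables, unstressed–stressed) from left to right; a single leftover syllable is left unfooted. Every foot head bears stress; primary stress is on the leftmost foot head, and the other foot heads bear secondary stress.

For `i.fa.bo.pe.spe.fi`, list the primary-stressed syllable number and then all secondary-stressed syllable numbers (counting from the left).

primary 2, secondary 4, 6

Parse left to right into iambic (σˈσ) feet: (i.ˈfa) (bo.ˈpe) (spe.ˈfi).
Foot heads (stressed positions): 2, 4, 6.
End Rule Leftmost: primary stress on the leftmost head = syllable 2.
Secondary stress on 4, 6: i.ˈfa.bo.ˌpe.spe.ˌfi.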